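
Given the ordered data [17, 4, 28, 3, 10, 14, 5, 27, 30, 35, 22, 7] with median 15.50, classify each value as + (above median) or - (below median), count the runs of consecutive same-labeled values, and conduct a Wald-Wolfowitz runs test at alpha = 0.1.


Step 1: Compute median = 15.50; label A = above, B = below.
Labels in order: ABABBBBAAAAB  (n_A = 6, n_B = 6)
Step 2: Count runs R = 6.
Step 3: Under H0 (random ordering), E[R] = 2*n_A*n_B/(n_A+n_B) + 1 = 2*6*6/12 + 1 = 7.0000.
        Var[R] = 2*n_A*n_B*(2*n_A*n_B - n_A - n_B) / ((n_A+n_B)^2 * (n_A+n_B-1)) = 4320/1584 = 2.7273.
        SD[R] = 1.6514.
Step 4: Continuity-corrected z = (R + 0.5 - E[R]) / SD[R] = (6 + 0.5 - 7.0000) / 1.6514 = -0.3028.
Step 5: Two-sided p-value via normal approximation = 2*(1 - Phi(|z|)) = 0.762069.
Step 6: alpha = 0.1. fail to reject H0.

R = 6, z = -0.3028, p = 0.762069, fail to reject H0.


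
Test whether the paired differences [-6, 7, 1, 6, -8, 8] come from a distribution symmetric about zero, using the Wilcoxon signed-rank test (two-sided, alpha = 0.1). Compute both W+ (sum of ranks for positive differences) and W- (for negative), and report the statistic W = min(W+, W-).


Step 1: Drop any zero differences (none here) and take |d_i|.
|d| = [6, 7, 1, 6, 8, 8]
Step 2: Midrank |d_i| (ties get averaged ranks).
ranks: |6|->2.5, |7|->4, |1|->1, |6|->2.5, |8|->5.5, |8|->5.5
Step 3: Attach original signs; sum ranks with positive sign and with negative sign.
W+ = 4 + 1 + 2.5 + 5.5 = 13
W- = 2.5 + 5.5 = 8
(Check: W+ + W- = 21 should equal n(n+1)/2 = 21.)
Step 4: Test statistic W = min(W+, W-) = 8.
Step 5: Ties in |d|, so use the tie-corrected normal approximation.
        E[W] = n(n+1)/4 = 6*7/4 = 10.5.
        Tie groups: |d|=6 (t=2), |d|=8 (t=2); sum(t^3 - t) = 12.
        Var[W] = n(n+1)(2n+1)/24 - sum(t^3-t)/48 = 546/24 - 12/48 = 22.5.
        z = (W - E[W]) / sqrt(Var[W]) = (8 - 10.5) / 4.7434 = -0.5270.
        Two-sided p = 2*Phi(z) = 0.598161.
Step 6: alpha = 0.1. fail to reject H0.

W+ = 13, W- = 8, W = min = 8, p = 0.598161, fail to reject H0.


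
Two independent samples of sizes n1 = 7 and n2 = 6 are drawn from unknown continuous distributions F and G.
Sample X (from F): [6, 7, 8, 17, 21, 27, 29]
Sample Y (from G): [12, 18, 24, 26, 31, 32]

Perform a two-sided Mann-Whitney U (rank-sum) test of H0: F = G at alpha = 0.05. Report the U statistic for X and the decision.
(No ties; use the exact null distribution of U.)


Step 1: Combine and sort all 13 observations; assign midranks.
sorted (value, group): (6,X), (7,X), (8,X), (12,Y), (17,X), (18,Y), (21,X), (24,Y), (26,Y), (27,X), (29,X), (31,Y), (32,Y)
ranks: 6->1, 7->2, 8->3, 12->4, 17->5, 18->6, 21->7, 24->8, 26->9, 27->10, 29->11, 31->12, 32->13
Step 2: Rank sum for X: R1 = 1 + 2 + 3 + 5 + 7 + 10 + 11 = 39.
Step 3: U_X = R1 - n1(n1+1)/2 = 39 - 7*8/2 = 39 - 28 = 11.
       U_Y = n1*n2 - U_X = 42 - 11 = 31.
Step 4: No ties, so the exact null distribution of U (based on enumerating the C(13,7) = 1716 equally likely rank assignments) gives the two-sided p-value.
Step 5: p-value = 0.180653; compare to alpha = 0.05. fail to reject H0.

U_X = 11, p = 0.180653, fail to reject H0 at alpha = 0.05.


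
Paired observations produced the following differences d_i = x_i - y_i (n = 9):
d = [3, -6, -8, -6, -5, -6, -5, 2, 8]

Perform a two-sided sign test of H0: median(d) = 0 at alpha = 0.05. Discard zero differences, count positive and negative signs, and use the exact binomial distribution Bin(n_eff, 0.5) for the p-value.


Step 1: Discard zero differences. Original n = 9; n_eff = number of nonzero differences = 9.
Nonzero differences (with sign): +3, -6, -8, -6, -5, -6, -5, +2, +8
Step 2: Count signs: positive = 3, negative = 6.
Step 3: Under H0: P(positive) = 0.5, so the number of positives S ~ Bin(9, 0.5).
Step 4: Two-sided exact p-value = sum of Bin(9,0.5) probabilities at or below the observed probability = 0.507812.
Step 5: alpha = 0.05. fail to reject H0.

n_eff = 9, pos = 3, neg = 6, p = 0.507812, fail to reject H0.


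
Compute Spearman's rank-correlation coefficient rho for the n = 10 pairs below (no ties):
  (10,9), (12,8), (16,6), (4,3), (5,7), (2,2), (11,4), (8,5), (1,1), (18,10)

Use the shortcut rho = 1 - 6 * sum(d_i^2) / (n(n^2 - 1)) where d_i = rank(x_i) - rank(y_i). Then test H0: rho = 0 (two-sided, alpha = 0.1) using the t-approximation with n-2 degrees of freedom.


Step 1: Rank x and y separately (midranks; no ties here).
rank(x): 10->6, 12->8, 16->9, 4->3, 5->4, 2->2, 11->7, 8->5, 1->1, 18->10
rank(y): 9->9, 8->8, 6->6, 3->3, 7->7, 2->2, 4->4, 5->5, 1->1, 10->10
Step 2: d_i = R_x(i) - R_y(i); compute d_i^2.
  (6-9)^2=9, (8-8)^2=0, (9-6)^2=9, (3-3)^2=0, (4-7)^2=9, (2-2)^2=0, (7-4)^2=9, (5-5)^2=0, (1-1)^2=0, (10-10)^2=0
sum(d^2) = 36.
Step 3: rho = 1 - 6*36 / (10*(10^2 - 1)) = 1 - 216/990 = 0.781818.
Step 4: Under H0, t = rho * sqrt((n-2)/(1-rho^2)) = 3.5466 ~ t(8).
Step 5: Two-sided p-value from the t-distribution with 8 df = 0.007547.
Step 6: alpha = 0.1. reject H0.

rho = 0.7818, p = 0.007547, reject H0 at alpha = 0.1.


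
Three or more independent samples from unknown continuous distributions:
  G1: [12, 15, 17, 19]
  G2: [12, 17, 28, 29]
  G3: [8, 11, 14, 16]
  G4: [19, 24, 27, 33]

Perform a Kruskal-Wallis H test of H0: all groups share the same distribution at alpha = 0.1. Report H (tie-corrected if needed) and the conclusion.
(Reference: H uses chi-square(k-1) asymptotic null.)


Step 1: Combine all N = 16 observations and assign midranks.
sorted (value, group, rank): (8,G3,1), (11,G3,2), (12,G1,3.5), (12,G2,3.5), (14,G3,5), (15,G1,6), (16,G3,7), (17,G1,8.5), (17,G2,8.5), (19,G1,10.5), (19,G4,10.5), (24,G4,12), (27,G4,13), (28,G2,14), (29,G2,15), (33,G4,16)
Step 2: Sum ranks within each group.
R_1 = 28.5 (n_1 = 4)
R_2 = 41 (n_2 = 4)
R_3 = 15 (n_3 = 4)
R_4 = 51.5 (n_4 = 4)
Step 3: H = 12/(N(N+1)) * sum(R_i^2/n_i) - 3(N+1)
     = 12/(16*17) * (28.5^2/4 + 41^2/4 + 15^2/4 + 51.5^2/4) - 3*17
     = 0.044118 * 1342.62 - 51
     = 8.233456.
Step 4: Ties present; correction factor C = 1 - 18/(16^3 - 16) = 0.995588. Corrected H = 8.233456 / 0.995588 = 8.269941.
Step 5: Under H0, H ~ chi^2(3); p-value = 0.040750.
Step 6: alpha = 0.1. reject H0.

H = 8.2699, df = 3, p = 0.040750, reject H0.


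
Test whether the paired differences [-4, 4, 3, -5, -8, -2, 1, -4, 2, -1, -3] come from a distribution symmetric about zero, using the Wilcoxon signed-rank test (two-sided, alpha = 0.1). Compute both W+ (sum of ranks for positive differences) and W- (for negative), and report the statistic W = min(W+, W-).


Step 1: Drop any zero differences (none here) and take |d_i|.
|d| = [4, 4, 3, 5, 8, 2, 1, 4, 2, 1, 3]
Step 2: Midrank |d_i| (ties get averaged ranks).
ranks: |4|->8, |4|->8, |3|->5.5, |5|->10, |8|->11, |2|->3.5, |1|->1.5, |4|->8, |2|->3.5, |1|->1.5, |3|->5.5
Step 3: Attach original signs; sum ranks with positive sign and with negative sign.
W+ = 8 + 5.5 + 1.5 + 3.5 = 18.5
W- = 8 + 10 + 11 + 3.5 + 8 + 1.5 + 5.5 = 47.5
(Check: W+ + W- = 66 should equal n(n+1)/2 = 66.)
Step 4: Test statistic W = min(W+, W-) = 18.5.
Step 5: Ties in |d|, so use the tie-corrected normal approximation.
        E[W] = n(n+1)/4 = 11*12/4 = 33.
        Tie groups: |d|=1 (t=2), |d|=2 (t=2), |d|=3 (t=2), |d|=4 (t=3); sum(t^3 - t) = 42.
        Var[W] = n(n+1)(2n+1)/24 - sum(t^3-t)/48 = 3036/24 - 42/48 = 125.625.
        z = (W - E[W]) / sqrt(Var[W]) = (18.5 - 33) / 11.2083 = -1.2937.
        Two-sided p = 2*Phi(z) = 0.195773.
Step 6: alpha = 0.1. fail to reject H0.

W+ = 18.5, W- = 47.5, W = min = 18.5, p = 0.195773, fail to reject H0.


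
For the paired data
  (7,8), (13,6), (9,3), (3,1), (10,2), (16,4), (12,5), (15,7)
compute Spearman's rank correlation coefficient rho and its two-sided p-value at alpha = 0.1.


Step 1: Rank x and y separately (midranks; no ties here).
rank(x): 7->2, 13->6, 9->3, 3->1, 10->4, 16->8, 12->5, 15->7
rank(y): 8->8, 6->6, 3->3, 1->1, 2->2, 4->4, 5->5, 7->7
Step 2: d_i = R_x(i) - R_y(i); compute d_i^2.
  (2-8)^2=36, (6-6)^2=0, (3-3)^2=0, (1-1)^2=0, (4-2)^2=4, (8-4)^2=16, (5-5)^2=0, (7-7)^2=0
sum(d^2) = 56.
Step 3: rho = 1 - 6*56 / (8*(8^2 - 1)) = 1 - 336/504 = 0.333333.
Step 4: Under H0, t = rho * sqrt((n-2)/(1-rho^2)) = 0.8660 ~ t(6).
Step 5: Two-sided p-value from the t-distribution with 6 df = 0.419753.
Step 6: alpha = 0.1. fail to reject H0.

rho = 0.3333, p = 0.419753, fail to reject H0 at alpha = 0.1.


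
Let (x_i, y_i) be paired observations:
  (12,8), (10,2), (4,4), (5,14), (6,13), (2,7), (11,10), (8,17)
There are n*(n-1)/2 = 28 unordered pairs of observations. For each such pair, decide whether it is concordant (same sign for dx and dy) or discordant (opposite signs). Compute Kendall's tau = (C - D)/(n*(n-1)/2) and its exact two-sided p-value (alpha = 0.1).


Step 1: Enumerate the 28 unordered pairs (i,j) with i<j and classify each by sign(x_j-x_i) * sign(y_j-y_i).
  (1,2):dx=-2,dy=-6->C; (1,3):dx=-8,dy=-4->C; (1,4):dx=-7,dy=+6->D; (1,5):dx=-6,dy=+5->D
  (1,6):dx=-10,dy=-1->C; (1,7):dx=-1,dy=+2->D; (1,8):dx=-4,dy=+9->D; (2,3):dx=-6,dy=+2->D
  (2,4):dx=-5,dy=+12->D; (2,5):dx=-4,dy=+11->D; (2,6):dx=-8,dy=+5->D; (2,7):dx=+1,dy=+8->C
  (2,8):dx=-2,dy=+15->D; (3,4):dx=+1,dy=+10->C; (3,5):dx=+2,dy=+9->C; (3,6):dx=-2,dy=+3->D
  (3,7):dx=+7,dy=+6->C; (3,8):dx=+4,dy=+13->C; (4,5):dx=+1,dy=-1->D; (4,6):dx=-3,dy=-7->C
  (4,7):dx=+6,dy=-4->D; (4,8):dx=+3,dy=+3->C; (5,6):dx=-4,dy=-6->C; (5,7):dx=+5,dy=-3->D
  (5,8):dx=+2,dy=+4->C; (6,7):dx=+9,dy=+3->C; (6,8):dx=+6,dy=+10->C; (7,8):dx=-3,dy=+7->D
Step 2: C = 14, D = 14, total pairs = 28.
Step 3: tau = (C - D)/(n(n-1)/2) = (14 - 14)/28 = 0.000000.
Step 4: Exact two-sided p-value (enumerate n! = 40320 permutations of y under H0): p = 1.000000.
Step 5: alpha = 0.1. fail to reject H0.

tau_b = 0.0000 (C=14, D=14), p = 1.000000, fail to reject H0.


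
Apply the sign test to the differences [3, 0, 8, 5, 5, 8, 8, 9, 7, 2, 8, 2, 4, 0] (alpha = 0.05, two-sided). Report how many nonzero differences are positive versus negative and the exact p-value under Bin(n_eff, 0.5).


Step 1: Discard zero differences. Original n = 14; n_eff = number of nonzero differences = 12.
Nonzero differences (with sign): +3, +8, +5, +5, +8, +8, +9, +7, +2, +8, +2, +4
Step 2: Count signs: positive = 12, negative = 0.
Step 3: Under H0: P(positive) = 0.5, so the number of positives S ~ Bin(12, 0.5).
Step 4: Two-sided exact p-value = sum of Bin(12,0.5) probabilities at or below the observed probability = 0.000488.
Step 5: alpha = 0.05. reject H0.

n_eff = 12, pos = 12, neg = 0, p = 0.000488, reject H0.


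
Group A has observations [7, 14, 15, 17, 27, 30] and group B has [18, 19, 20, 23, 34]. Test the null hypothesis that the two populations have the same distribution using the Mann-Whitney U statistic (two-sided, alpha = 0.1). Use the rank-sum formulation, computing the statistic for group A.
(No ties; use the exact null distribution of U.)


Step 1: Combine and sort all 11 observations; assign midranks.
sorted (value, group): (7,X), (14,X), (15,X), (17,X), (18,Y), (19,Y), (20,Y), (23,Y), (27,X), (30,X), (34,Y)
ranks: 7->1, 14->2, 15->3, 17->4, 18->5, 19->6, 20->7, 23->8, 27->9, 30->10, 34->11
Step 2: Rank sum for X: R1 = 1 + 2 + 3 + 4 + 9 + 10 = 29.
Step 3: U_X = R1 - n1(n1+1)/2 = 29 - 6*7/2 = 29 - 21 = 8.
       U_Y = n1*n2 - U_X = 30 - 8 = 22.
Step 4: No ties, so the exact null distribution of U (based on enumerating the C(11,6) = 462 equally likely rank assignments) gives the two-sided p-value.
Step 5: p-value = 0.246753; compare to alpha = 0.1. fail to reject H0.

U_X = 8, p = 0.246753, fail to reject H0 at alpha = 0.1.


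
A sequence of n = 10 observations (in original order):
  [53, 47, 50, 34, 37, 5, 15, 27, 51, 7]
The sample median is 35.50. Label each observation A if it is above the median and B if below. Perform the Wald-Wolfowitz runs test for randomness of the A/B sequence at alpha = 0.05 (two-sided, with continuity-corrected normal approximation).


Step 1: Compute median = 35.50; label A = above, B = below.
Labels in order: AAABABBBAB  (n_A = 5, n_B = 5)
Step 2: Count runs R = 6.
Step 3: Under H0 (random ordering), E[R] = 2*n_A*n_B/(n_A+n_B) + 1 = 2*5*5/10 + 1 = 6.0000.
        Var[R] = 2*n_A*n_B*(2*n_A*n_B - n_A - n_B) / ((n_A+n_B)^2 * (n_A+n_B-1)) = 2000/900 = 2.2222.
        SD[R] = 1.4907.
Step 4: R = E[R], so z = 0 with no continuity correction.
Step 5: Two-sided p-value via normal approximation = 2*(1 - Phi(|z|)) = 1.000000.
Step 6: alpha = 0.05. fail to reject H0.

R = 6, z = 0.0000, p = 1.000000, fail to reject H0.


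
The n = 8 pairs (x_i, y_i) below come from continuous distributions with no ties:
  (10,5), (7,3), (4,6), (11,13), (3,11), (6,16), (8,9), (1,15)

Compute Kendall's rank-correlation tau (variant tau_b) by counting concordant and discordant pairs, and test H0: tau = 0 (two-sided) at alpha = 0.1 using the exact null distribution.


Step 1: Enumerate the 28 unordered pairs (i,j) with i<j and classify each by sign(x_j-x_i) * sign(y_j-y_i).
  (1,2):dx=-3,dy=-2->C; (1,3):dx=-6,dy=+1->D; (1,4):dx=+1,dy=+8->C; (1,5):dx=-7,dy=+6->D
  (1,6):dx=-4,dy=+11->D; (1,7):dx=-2,dy=+4->D; (1,8):dx=-9,dy=+10->D; (2,3):dx=-3,dy=+3->D
  (2,4):dx=+4,dy=+10->C; (2,5):dx=-4,dy=+8->D; (2,6):dx=-1,dy=+13->D; (2,7):dx=+1,dy=+6->C
  (2,8):dx=-6,dy=+12->D; (3,4):dx=+7,dy=+7->C; (3,5):dx=-1,dy=+5->D; (3,6):dx=+2,dy=+10->C
  (3,7):dx=+4,dy=+3->C; (3,8):dx=-3,dy=+9->D; (4,5):dx=-8,dy=-2->C; (4,6):dx=-5,dy=+3->D
  (4,7):dx=-3,dy=-4->C; (4,8):dx=-10,dy=+2->D; (5,6):dx=+3,dy=+5->C; (5,7):dx=+5,dy=-2->D
  (5,8):dx=-2,dy=+4->D; (6,7):dx=+2,dy=-7->D; (6,8):dx=-5,dy=-1->C; (7,8):dx=-7,dy=+6->D
Step 2: C = 11, D = 17, total pairs = 28.
Step 3: tau = (C - D)/(n(n-1)/2) = (11 - 17)/28 = -0.214286.
Step 4: Exact two-sided p-value (enumerate n! = 40320 permutations of y under H0): p = 0.548413.
Step 5: alpha = 0.1. fail to reject H0.

tau_b = -0.2143 (C=11, D=17), p = 0.548413, fail to reject H0.


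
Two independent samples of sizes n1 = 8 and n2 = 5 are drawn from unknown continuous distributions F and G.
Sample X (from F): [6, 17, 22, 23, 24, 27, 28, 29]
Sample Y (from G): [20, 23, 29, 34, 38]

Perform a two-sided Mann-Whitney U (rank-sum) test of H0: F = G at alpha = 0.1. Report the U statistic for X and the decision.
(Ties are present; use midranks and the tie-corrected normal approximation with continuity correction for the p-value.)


Step 1: Combine and sort all 13 observations; assign midranks.
sorted (value, group): (6,X), (17,X), (20,Y), (22,X), (23,X), (23,Y), (24,X), (27,X), (28,X), (29,X), (29,Y), (34,Y), (38,Y)
ranks: 6->1, 17->2, 20->3, 22->4, 23->5.5, 23->5.5, 24->7, 27->8, 28->9, 29->10.5, 29->10.5, 34->12, 38->13
Step 2: Rank sum for X: R1 = 1 + 2 + 4 + 5.5 + 7 + 8 + 9 + 10.5 = 47.
Step 3: U_X = R1 - n1(n1+1)/2 = 47 - 8*9/2 = 47 - 36 = 11.
       U_Y = n1*n2 - U_X = 40 - 11 = 29.
Step 4: Ties are present, so use the tie-corrected normal approximation (with continuity correction) for the p-value.
Step 5: p-value = 0.212139; compare to alpha = 0.1. fail to reject H0.

U_X = 11, p = 0.212139, fail to reject H0 at alpha = 0.1.


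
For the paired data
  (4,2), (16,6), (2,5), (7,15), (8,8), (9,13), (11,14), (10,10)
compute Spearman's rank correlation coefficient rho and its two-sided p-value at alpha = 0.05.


Step 1: Rank x and y separately (midranks; no ties here).
rank(x): 4->2, 16->8, 2->1, 7->3, 8->4, 9->5, 11->7, 10->6
rank(y): 2->1, 6->3, 5->2, 15->8, 8->4, 13->6, 14->7, 10->5
Step 2: d_i = R_x(i) - R_y(i); compute d_i^2.
  (2-1)^2=1, (8-3)^2=25, (1-2)^2=1, (3-8)^2=25, (4-4)^2=0, (5-6)^2=1, (7-7)^2=0, (6-5)^2=1
sum(d^2) = 54.
Step 3: rho = 1 - 6*54 / (8*(8^2 - 1)) = 1 - 324/504 = 0.357143.
Step 4: Under H0, t = rho * sqrt((n-2)/(1-rho^2)) = 0.9366 ~ t(6).
Step 5: Two-sided p-value from the t-distribution with 6 df = 0.385121.
Step 6: alpha = 0.05. fail to reject H0.

rho = 0.3571, p = 0.385121, fail to reject H0 at alpha = 0.05.


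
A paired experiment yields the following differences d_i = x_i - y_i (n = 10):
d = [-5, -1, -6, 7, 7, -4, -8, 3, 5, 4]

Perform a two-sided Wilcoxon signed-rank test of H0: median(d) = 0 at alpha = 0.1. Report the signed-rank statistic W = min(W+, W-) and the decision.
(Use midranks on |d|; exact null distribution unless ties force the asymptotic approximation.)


Step 1: Drop any zero differences (none here) and take |d_i|.
|d| = [5, 1, 6, 7, 7, 4, 8, 3, 5, 4]
Step 2: Midrank |d_i| (ties get averaged ranks).
ranks: |5|->5.5, |1|->1, |6|->7, |7|->8.5, |7|->8.5, |4|->3.5, |8|->10, |3|->2, |5|->5.5, |4|->3.5
Step 3: Attach original signs; sum ranks with positive sign and with negative sign.
W+ = 8.5 + 8.5 + 2 + 5.5 + 3.5 = 28
W- = 5.5 + 1 + 7 + 3.5 + 10 = 27
(Check: W+ + W- = 55 should equal n(n+1)/2 = 55.)
Step 4: Test statistic W = min(W+, W-) = 27.
Step 5: Ties in |d|, so use the tie-corrected normal approximation.
        E[W] = n(n+1)/4 = 10*11/4 = 27.5.
        Tie groups: |d|=4 (t=2), |d|=5 (t=2), |d|=7 (t=2); sum(t^3 - t) = 18.
        Var[W] = n(n+1)(2n+1)/24 - sum(t^3-t)/48 = 2310/24 - 18/48 = 95.875.
        z = (W - E[W]) / sqrt(Var[W]) = (27 - 27.5) / 9.7916 = -0.0511.
        Two-sided p = 2*Phi(z) = 0.959274.
Step 6: alpha = 0.1. fail to reject H0.

W+ = 28, W- = 27, W = min = 27, p = 0.959274, fail to reject H0.


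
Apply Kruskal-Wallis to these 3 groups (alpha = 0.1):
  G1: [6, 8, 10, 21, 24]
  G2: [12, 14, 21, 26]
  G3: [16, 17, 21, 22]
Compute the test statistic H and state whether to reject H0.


Step 1: Combine all N = 13 observations and assign midranks.
sorted (value, group, rank): (6,G1,1), (8,G1,2), (10,G1,3), (12,G2,4), (14,G2,5), (16,G3,6), (17,G3,7), (21,G1,9), (21,G2,9), (21,G3,9), (22,G3,11), (24,G1,12), (26,G2,13)
Step 2: Sum ranks within each group.
R_1 = 27 (n_1 = 5)
R_2 = 31 (n_2 = 4)
R_3 = 33 (n_3 = 4)
Step 3: H = 12/(N(N+1)) * sum(R_i^2/n_i) - 3(N+1)
     = 12/(13*14) * (27^2/5 + 31^2/4 + 33^2/4) - 3*14
     = 0.065934 * 658.3 - 42
     = 1.404396.
Step 4: Ties present; correction factor C = 1 - 24/(13^3 - 13) = 0.989011. Corrected H = 1.404396 / 0.989011 = 1.420000.
Step 5: Under H0, H ~ chi^2(2); p-value = 0.491644.
Step 6: alpha = 0.1. fail to reject H0.

H = 1.4200, df = 2, p = 0.491644, fail to reject H0.


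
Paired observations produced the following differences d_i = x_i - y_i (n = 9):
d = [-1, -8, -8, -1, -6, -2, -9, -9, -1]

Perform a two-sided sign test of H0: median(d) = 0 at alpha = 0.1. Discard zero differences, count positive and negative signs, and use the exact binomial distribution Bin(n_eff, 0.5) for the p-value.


Step 1: Discard zero differences. Original n = 9; n_eff = number of nonzero differences = 9.
Nonzero differences (with sign): -1, -8, -8, -1, -6, -2, -9, -9, -1
Step 2: Count signs: positive = 0, negative = 9.
Step 3: Under H0: P(positive) = 0.5, so the number of positives S ~ Bin(9, 0.5).
Step 4: Two-sided exact p-value = sum of Bin(9,0.5) probabilities at or below the observed probability = 0.003906.
Step 5: alpha = 0.1. reject H0.

n_eff = 9, pos = 0, neg = 9, p = 0.003906, reject H0.


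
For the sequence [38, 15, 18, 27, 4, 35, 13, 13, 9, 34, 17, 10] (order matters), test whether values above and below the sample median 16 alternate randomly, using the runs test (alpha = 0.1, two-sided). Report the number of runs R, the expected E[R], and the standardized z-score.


Step 1: Compute median = 16; label A = above, B = below.
Labels in order: ABAABABBBAAB  (n_A = 6, n_B = 6)
Step 2: Count runs R = 8.
Step 3: Under H0 (random ordering), E[R] = 2*n_A*n_B/(n_A+n_B) + 1 = 2*6*6/12 + 1 = 7.0000.
        Var[R] = 2*n_A*n_B*(2*n_A*n_B - n_A - n_B) / ((n_A+n_B)^2 * (n_A+n_B-1)) = 4320/1584 = 2.7273.
        SD[R] = 1.6514.
Step 4: Continuity-corrected z = (R - 0.5 - E[R]) / SD[R] = (8 - 0.5 - 7.0000) / 1.6514 = 0.3028.
Step 5: Two-sided p-value via normal approximation = 2*(1 - Phi(|z|)) = 0.762069.
Step 6: alpha = 0.1. fail to reject H0.

R = 8, z = 0.3028, p = 0.762069, fail to reject H0.


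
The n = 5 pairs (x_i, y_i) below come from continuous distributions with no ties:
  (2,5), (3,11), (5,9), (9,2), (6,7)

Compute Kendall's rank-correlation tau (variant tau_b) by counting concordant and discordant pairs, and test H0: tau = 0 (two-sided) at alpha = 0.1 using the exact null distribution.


Step 1: Enumerate the 10 unordered pairs (i,j) with i<j and classify each by sign(x_j-x_i) * sign(y_j-y_i).
  (1,2):dx=+1,dy=+6->C; (1,3):dx=+3,dy=+4->C; (1,4):dx=+7,dy=-3->D; (1,5):dx=+4,dy=+2->C
  (2,3):dx=+2,dy=-2->D; (2,4):dx=+6,dy=-9->D; (2,5):dx=+3,dy=-4->D; (3,4):dx=+4,dy=-7->D
  (3,5):dx=+1,dy=-2->D; (4,5):dx=-3,dy=+5->D
Step 2: C = 3, D = 7, total pairs = 10.
Step 3: tau = (C - D)/(n(n-1)/2) = (3 - 7)/10 = -0.400000.
Step 4: Exact two-sided p-value (enumerate n! = 120 permutations of y under H0): p = 0.483333.
Step 5: alpha = 0.1. fail to reject H0.

tau_b = -0.4000 (C=3, D=7), p = 0.483333, fail to reject H0.


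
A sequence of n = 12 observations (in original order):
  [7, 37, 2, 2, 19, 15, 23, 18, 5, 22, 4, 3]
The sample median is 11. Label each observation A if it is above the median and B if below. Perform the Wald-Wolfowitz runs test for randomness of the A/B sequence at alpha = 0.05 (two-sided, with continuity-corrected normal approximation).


Step 1: Compute median = 11; label A = above, B = below.
Labels in order: BABBAAAABABB  (n_A = 6, n_B = 6)
Step 2: Count runs R = 7.
Step 3: Under H0 (random ordering), E[R] = 2*n_A*n_B/(n_A+n_B) + 1 = 2*6*6/12 + 1 = 7.0000.
        Var[R] = 2*n_A*n_B*(2*n_A*n_B - n_A - n_B) / ((n_A+n_B)^2 * (n_A+n_B-1)) = 4320/1584 = 2.7273.
        SD[R] = 1.6514.
Step 4: R = E[R], so z = 0 with no continuity correction.
Step 5: Two-sided p-value via normal approximation = 2*(1 - Phi(|z|)) = 1.000000.
Step 6: alpha = 0.05. fail to reject H0.

R = 7, z = 0.0000, p = 1.000000, fail to reject H0.


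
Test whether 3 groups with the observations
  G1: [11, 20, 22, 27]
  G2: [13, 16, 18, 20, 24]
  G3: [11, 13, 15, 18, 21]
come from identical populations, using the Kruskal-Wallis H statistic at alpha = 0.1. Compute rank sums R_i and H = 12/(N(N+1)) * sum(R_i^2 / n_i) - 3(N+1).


Step 1: Combine all N = 14 observations and assign midranks.
sorted (value, group, rank): (11,G1,1.5), (11,G3,1.5), (13,G2,3.5), (13,G3,3.5), (15,G3,5), (16,G2,6), (18,G2,7.5), (18,G3,7.5), (20,G1,9.5), (20,G2,9.5), (21,G3,11), (22,G1,12), (24,G2,13), (27,G1,14)
Step 2: Sum ranks within each group.
R_1 = 37 (n_1 = 4)
R_2 = 39.5 (n_2 = 5)
R_3 = 28.5 (n_3 = 5)
Step 3: H = 12/(N(N+1)) * sum(R_i^2/n_i) - 3(N+1)
     = 12/(14*15) * (37^2/4 + 39.5^2/5 + 28.5^2/5) - 3*15
     = 0.057143 * 816.75 - 45
     = 1.671429.
Step 4: Ties present; correction factor C = 1 - 24/(14^3 - 14) = 0.991209. Corrected H = 1.671429 / 0.991209 = 1.686253.
Step 5: Under H0, H ~ chi^2(2); p-value = 0.430363.
Step 6: alpha = 0.1. fail to reject H0.

H = 1.6863, df = 2, p = 0.430363, fail to reject H0.


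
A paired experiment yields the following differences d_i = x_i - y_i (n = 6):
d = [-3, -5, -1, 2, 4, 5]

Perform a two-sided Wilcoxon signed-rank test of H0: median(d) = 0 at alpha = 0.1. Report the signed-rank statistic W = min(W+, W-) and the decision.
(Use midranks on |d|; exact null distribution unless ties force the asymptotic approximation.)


Step 1: Drop any zero differences (none here) and take |d_i|.
|d| = [3, 5, 1, 2, 4, 5]
Step 2: Midrank |d_i| (ties get averaged ranks).
ranks: |3|->3, |5|->5.5, |1|->1, |2|->2, |4|->4, |5|->5.5
Step 3: Attach original signs; sum ranks with positive sign and with negative sign.
W+ = 2 + 4 + 5.5 = 11.5
W- = 3 + 5.5 + 1 = 9.5
(Check: W+ + W- = 21 should equal n(n+1)/2 = 21.)
Step 4: Test statistic W = min(W+, W-) = 9.5.
Step 5: Ties in |d|, so use the tie-corrected normal approximation.
        E[W] = n(n+1)/4 = 6*7/4 = 10.5.
        Tie groups: |d|=5 (t=2); sum(t^3 - t) = 6.
        Var[W] = n(n+1)(2n+1)/24 - sum(t^3-t)/48 = 546/24 - 6/48 = 22.625.
        z = (W - E[W]) / sqrt(Var[W]) = (9.5 - 10.5) / 4.7566 = -0.2102.
        Two-sided p = 2*Phi(z) = 0.833484.
Step 6: alpha = 0.1. fail to reject H0.

W+ = 11.5, W- = 9.5, W = min = 9.5, p = 0.833484, fail to reject H0.


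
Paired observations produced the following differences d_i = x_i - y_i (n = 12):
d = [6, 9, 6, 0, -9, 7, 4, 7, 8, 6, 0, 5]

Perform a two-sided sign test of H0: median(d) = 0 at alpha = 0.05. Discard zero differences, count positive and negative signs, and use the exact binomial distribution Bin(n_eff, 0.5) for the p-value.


Step 1: Discard zero differences. Original n = 12; n_eff = number of nonzero differences = 10.
Nonzero differences (with sign): +6, +9, +6, -9, +7, +4, +7, +8, +6, +5
Step 2: Count signs: positive = 9, negative = 1.
Step 3: Under H0: P(positive) = 0.5, so the number of positives S ~ Bin(10, 0.5).
Step 4: Two-sided exact p-value = sum of Bin(10,0.5) probabilities at or below the observed probability = 0.021484.
Step 5: alpha = 0.05. reject H0.

n_eff = 10, pos = 9, neg = 1, p = 0.021484, reject H0.


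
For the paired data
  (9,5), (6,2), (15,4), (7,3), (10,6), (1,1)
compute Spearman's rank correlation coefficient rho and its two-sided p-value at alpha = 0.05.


Step 1: Rank x and y separately (midranks; no ties here).
rank(x): 9->4, 6->2, 15->6, 7->3, 10->5, 1->1
rank(y): 5->5, 2->2, 4->4, 3->3, 6->6, 1->1
Step 2: d_i = R_x(i) - R_y(i); compute d_i^2.
  (4-5)^2=1, (2-2)^2=0, (6-4)^2=4, (3-3)^2=0, (5-6)^2=1, (1-1)^2=0
sum(d^2) = 6.
Step 3: rho = 1 - 6*6 / (6*(6^2 - 1)) = 1 - 36/210 = 0.828571.
Step 4: Under H0, t = rho * sqrt((n-2)/(1-rho^2)) = 2.9598 ~ t(4).
Step 5: Two-sided p-value from the t-distribution with 4 df = 0.041563.
Step 6: alpha = 0.05. reject H0.

rho = 0.8286, p = 0.041563, reject H0 at alpha = 0.05.


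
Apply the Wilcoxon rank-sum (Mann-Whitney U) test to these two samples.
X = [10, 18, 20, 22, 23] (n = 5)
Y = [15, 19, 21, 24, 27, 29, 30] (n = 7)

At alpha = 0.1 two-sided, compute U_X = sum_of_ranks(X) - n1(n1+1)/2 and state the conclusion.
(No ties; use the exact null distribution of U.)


Step 1: Combine and sort all 12 observations; assign midranks.
sorted (value, group): (10,X), (15,Y), (18,X), (19,Y), (20,X), (21,Y), (22,X), (23,X), (24,Y), (27,Y), (29,Y), (30,Y)
ranks: 10->1, 15->2, 18->3, 19->4, 20->5, 21->6, 22->7, 23->8, 24->9, 27->10, 29->11, 30->12
Step 2: Rank sum for X: R1 = 1 + 3 + 5 + 7 + 8 = 24.
Step 3: U_X = R1 - n1(n1+1)/2 = 24 - 5*6/2 = 24 - 15 = 9.
       U_Y = n1*n2 - U_X = 35 - 9 = 26.
Step 4: No ties, so the exact null distribution of U (based on enumerating the C(12,5) = 792 equally likely rank assignments) gives the two-sided p-value.
Step 5: p-value = 0.202020; compare to alpha = 0.1. fail to reject H0.

U_X = 9, p = 0.202020, fail to reject H0 at alpha = 0.1.


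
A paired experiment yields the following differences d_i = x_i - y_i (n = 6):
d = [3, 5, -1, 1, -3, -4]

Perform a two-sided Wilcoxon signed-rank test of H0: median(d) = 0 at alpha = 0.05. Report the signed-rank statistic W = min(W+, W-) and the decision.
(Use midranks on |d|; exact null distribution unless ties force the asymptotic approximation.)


Step 1: Drop any zero differences (none here) and take |d_i|.
|d| = [3, 5, 1, 1, 3, 4]
Step 2: Midrank |d_i| (ties get averaged ranks).
ranks: |3|->3.5, |5|->6, |1|->1.5, |1|->1.5, |3|->3.5, |4|->5
Step 3: Attach original signs; sum ranks with positive sign and with negative sign.
W+ = 3.5 + 6 + 1.5 = 11
W- = 1.5 + 3.5 + 5 = 10
(Check: W+ + W- = 21 should equal n(n+1)/2 = 21.)
Step 4: Test statistic W = min(W+, W-) = 10.
Step 5: Ties in |d|, so use the tie-corrected normal approximation.
        E[W] = n(n+1)/4 = 6*7/4 = 10.5.
        Tie groups: |d|=1 (t=2), |d|=3 (t=2); sum(t^3 - t) = 12.
        Var[W] = n(n+1)(2n+1)/24 - sum(t^3-t)/48 = 546/24 - 12/48 = 22.5.
        z = (W - E[W]) / sqrt(Var[W]) = (10 - 10.5) / 4.7434 = -0.1054.
        Two-sided p = 2*Phi(z) = 0.916051.
Step 6: alpha = 0.05. fail to reject H0.

W+ = 11, W- = 10, W = min = 10, p = 0.916051, fail to reject H0.


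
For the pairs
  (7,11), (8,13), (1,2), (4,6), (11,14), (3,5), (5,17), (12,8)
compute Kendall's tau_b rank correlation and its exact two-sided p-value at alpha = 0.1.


Step 1: Enumerate the 28 unordered pairs (i,j) with i<j and classify each by sign(x_j-x_i) * sign(y_j-y_i).
  (1,2):dx=+1,dy=+2->C; (1,3):dx=-6,dy=-9->C; (1,4):dx=-3,dy=-5->C; (1,5):dx=+4,dy=+3->C
  (1,6):dx=-4,dy=-6->C; (1,7):dx=-2,dy=+6->D; (1,8):dx=+5,dy=-3->D; (2,3):dx=-7,dy=-11->C
  (2,4):dx=-4,dy=-7->C; (2,5):dx=+3,dy=+1->C; (2,6):dx=-5,dy=-8->C; (2,7):dx=-3,dy=+4->D
  (2,8):dx=+4,dy=-5->D; (3,4):dx=+3,dy=+4->C; (3,5):dx=+10,dy=+12->C; (3,6):dx=+2,dy=+3->C
  (3,7):dx=+4,dy=+15->C; (3,8):dx=+11,dy=+6->C; (4,5):dx=+7,dy=+8->C; (4,6):dx=-1,dy=-1->C
  (4,7):dx=+1,dy=+11->C; (4,8):dx=+8,dy=+2->C; (5,6):dx=-8,dy=-9->C; (5,7):dx=-6,dy=+3->D
  (5,8):dx=+1,dy=-6->D; (6,7):dx=+2,dy=+12->C; (6,8):dx=+9,dy=+3->C; (7,8):dx=+7,dy=-9->D
Step 2: C = 21, D = 7, total pairs = 28.
Step 3: tau = (C - D)/(n(n-1)/2) = (21 - 7)/28 = 0.500000.
Step 4: Exact two-sided p-value (enumerate n! = 40320 permutations of y under H0): p = 0.108681.
Step 5: alpha = 0.1. fail to reject H0.

tau_b = 0.5000 (C=21, D=7), p = 0.108681, fail to reject H0.


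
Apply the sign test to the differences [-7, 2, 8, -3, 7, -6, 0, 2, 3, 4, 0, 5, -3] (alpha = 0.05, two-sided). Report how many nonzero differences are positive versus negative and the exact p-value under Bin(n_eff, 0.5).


Step 1: Discard zero differences. Original n = 13; n_eff = number of nonzero differences = 11.
Nonzero differences (with sign): -7, +2, +8, -3, +7, -6, +2, +3, +4, +5, -3
Step 2: Count signs: positive = 7, negative = 4.
Step 3: Under H0: P(positive) = 0.5, so the number of positives S ~ Bin(11, 0.5).
Step 4: Two-sided exact p-value = sum of Bin(11,0.5) probabilities at or below the observed probability = 0.548828.
Step 5: alpha = 0.05. fail to reject H0.

n_eff = 11, pos = 7, neg = 4, p = 0.548828, fail to reject H0.


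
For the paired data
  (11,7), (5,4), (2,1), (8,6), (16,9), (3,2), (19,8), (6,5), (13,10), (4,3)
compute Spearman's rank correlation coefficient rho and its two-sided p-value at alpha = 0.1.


Step 1: Rank x and y separately (midranks; no ties here).
rank(x): 11->7, 5->4, 2->1, 8->6, 16->9, 3->2, 19->10, 6->5, 13->8, 4->3
rank(y): 7->7, 4->4, 1->1, 6->6, 9->9, 2->2, 8->8, 5->5, 10->10, 3->3
Step 2: d_i = R_x(i) - R_y(i); compute d_i^2.
  (7-7)^2=0, (4-4)^2=0, (1-1)^2=0, (6-6)^2=0, (9-9)^2=0, (2-2)^2=0, (10-8)^2=4, (5-5)^2=0, (8-10)^2=4, (3-3)^2=0
sum(d^2) = 8.
Step 3: rho = 1 - 6*8 / (10*(10^2 - 1)) = 1 - 48/990 = 0.951515.
Step 4: Under H0, t = rho * sqrt((n-2)/(1-rho^2)) = 8.7493 ~ t(8).
Step 5: Two-sided p-value from the t-distribution with 8 df = 0.000023.
Step 6: alpha = 0.1. reject H0.

rho = 0.9515, p = 0.000023, reject H0 at alpha = 0.1.


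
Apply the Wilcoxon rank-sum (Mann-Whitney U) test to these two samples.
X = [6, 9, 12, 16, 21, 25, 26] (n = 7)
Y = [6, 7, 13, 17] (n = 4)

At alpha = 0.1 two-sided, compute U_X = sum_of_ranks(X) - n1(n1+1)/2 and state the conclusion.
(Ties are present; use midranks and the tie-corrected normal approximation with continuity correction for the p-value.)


Step 1: Combine and sort all 11 observations; assign midranks.
sorted (value, group): (6,X), (6,Y), (7,Y), (9,X), (12,X), (13,Y), (16,X), (17,Y), (21,X), (25,X), (26,X)
ranks: 6->1.5, 6->1.5, 7->3, 9->4, 12->5, 13->6, 16->7, 17->8, 21->9, 25->10, 26->11
Step 2: Rank sum for X: R1 = 1.5 + 4 + 5 + 7 + 9 + 10 + 11 = 47.5.
Step 3: U_X = R1 - n1(n1+1)/2 = 47.5 - 7*8/2 = 47.5 - 28 = 19.5.
       U_Y = n1*n2 - U_X = 28 - 19.5 = 8.5.
Step 4: Ties are present, so use the tie-corrected normal approximation (with continuity correction) for the p-value.
Step 5: p-value = 0.343605; compare to alpha = 0.1. fail to reject H0.

U_X = 19.5, p = 0.343605, fail to reject H0 at alpha = 0.1.


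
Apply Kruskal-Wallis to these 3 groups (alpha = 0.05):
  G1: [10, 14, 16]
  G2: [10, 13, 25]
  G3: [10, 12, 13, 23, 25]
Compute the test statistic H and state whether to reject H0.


Step 1: Combine all N = 11 observations and assign midranks.
sorted (value, group, rank): (10,G1,2), (10,G2,2), (10,G3,2), (12,G3,4), (13,G2,5.5), (13,G3,5.5), (14,G1,7), (16,G1,8), (23,G3,9), (25,G2,10.5), (25,G3,10.5)
Step 2: Sum ranks within each group.
R_1 = 17 (n_1 = 3)
R_2 = 18 (n_2 = 3)
R_3 = 31 (n_3 = 5)
Step 3: H = 12/(N(N+1)) * sum(R_i^2/n_i) - 3(N+1)
     = 12/(11*12) * (17^2/3 + 18^2/3 + 31^2/5) - 3*12
     = 0.090909 * 396.533 - 36
     = 0.048485.
Step 4: Ties present; correction factor C = 1 - 36/(11^3 - 11) = 0.972727. Corrected H = 0.048485 / 0.972727 = 0.049844.
Step 5: Under H0, H ~ chi^2(2); p-value = 0.975386.
Step 6: alpha = 0.05. fail to reject H0.

H = 0.0498, df = 2, p = 0.975386, fail to reject H0.


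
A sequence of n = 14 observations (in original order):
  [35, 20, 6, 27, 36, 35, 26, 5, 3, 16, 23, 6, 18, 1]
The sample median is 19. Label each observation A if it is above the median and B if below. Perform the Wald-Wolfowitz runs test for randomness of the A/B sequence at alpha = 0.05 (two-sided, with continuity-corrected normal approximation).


Step 1: Compute median = 19; label A = above, B = below.
Labels in order: AABAAAABBBABBB  (n_A = 7, n_B = 7)
Step 2: Count runs R = 6.
Step 3: Under H0 (random ordering), E[R] = 2*n_A*n_B/(n_A+n_B) + 1 = 2*7*7/14 + 1 = 8.0000.
        Var[R] = 2*n_A*n_B*(2*n_A*n_B - n_A - n_B) / ((n_A+n_B)^2 * (n_A+n_B-1)) = 8232/2548 = 3.2308.
        SD[R] = 1.7974.
Step 4: Continuity-corrected z = (R + 0.5 - E[R]) / SD[R] = (6 + 0.5 - 8.0000) / 1.7974 = -0.8345.
Step 5: Two-sided p-value via normal approximation = 2*(1 - Phi(|z|)) = 0.403986.
Step 6: alpha = 0.05. fail to reject H0.

R = 6, z = -0.8345, p = 0.403986, fail to reject H0.


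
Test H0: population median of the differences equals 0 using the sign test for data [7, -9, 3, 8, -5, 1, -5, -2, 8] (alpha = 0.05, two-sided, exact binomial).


Step 1: Discard zero differences. Original n = 9; n_eff = number of nonzero differences = 9.
Nonzero differences (with sign): +7, -9, +3, +8, -5, +1, -5, -2, +8
Step 2: Count signs: positive = 5, negative = 4.
Step 3: Under H0: P(positive) = 0.5, so the number of positives S ~ Bin(9, 0.5).
Step 4: Two-sided exact p-value = sum of Bin(9,0.5) probabilities at or below the observed probability = 1.000000.
Step 5: alpha = 0.05. fail to reject H0.

n_eff = 9, pos = 5, neg = 4, p = 1.000000, fail to reject H0.


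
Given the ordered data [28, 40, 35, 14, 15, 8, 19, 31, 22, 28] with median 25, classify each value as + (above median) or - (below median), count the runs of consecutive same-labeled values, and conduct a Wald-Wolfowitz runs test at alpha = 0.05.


Step 1: Compute median = 25; label A = above, B = below.
Labels in order: AAABBBBABA  (n_A = 5, n_B = 5)
Step 2: Count runs R = 5.
Step 3: Under H0 (random ordering), E[R] = 2*n_A*n_B/(n_A+n_B) + 1 = 2*5*5/10 + 1 = 6.0000.
        Var[R] = 2*n_A*n_B*(2*n_A*n_B - n_A - n_B) / ((n_A+n_B)^2 * (n_A+n_B-1)) = 2000/900 = 2.2222.
        SD[R] = 1.4907.
Step 4: Continuity-corrected z = (R + 0.5 - E[R]) / SD[R] = (5 + 0.5 - 6.0000) / 1.4907 = -0.3354.
Step 5: Two-sided p-value via normal approximation = 2*(1 - Phi(|z|)) = 0.737316.
Step 6: alpha = 0.05. fail to reject H0.

R = 5, z = -0.3354, p = 0.737316, fail to reject H0.


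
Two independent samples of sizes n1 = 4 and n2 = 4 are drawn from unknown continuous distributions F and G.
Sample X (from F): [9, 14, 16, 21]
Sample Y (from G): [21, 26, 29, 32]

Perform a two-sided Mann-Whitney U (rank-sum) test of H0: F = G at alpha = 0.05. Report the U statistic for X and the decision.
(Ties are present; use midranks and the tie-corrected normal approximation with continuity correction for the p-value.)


Step 1: Combine and sort all 8 observations; assign midranks.
sorted (value, group): (9,X), (14,X), (16,X), (21,X), (21,Y), (26,Y), (29,Y), (32,Y)
ranks: 9->1, 14->2, 16->3, 21->4.5, 21->4.5, 26->6, 29->7, 32->8
Step 2: Rank sum for X: R1 = 1 + 2 + 3 + 4.5 = 10.5.
Step 3: U_X = R1 - n1(n1+1)/2 = 10.5 - 4*5/2 = 10.5 - 10 = 0.5.
       U_Y = n1*n2 - U_X = 16 - 0.5 = 15.5.
Step 4: Ties are present, so use the tie-corrected normal approximation (with continuity correction) for the p-value.
Step 5: p-value = 0.042066; compare to alpha = 0.05. reject H0.

U_X = 0.5, p = 0.042066, reject H0 at alpha = 0.05.


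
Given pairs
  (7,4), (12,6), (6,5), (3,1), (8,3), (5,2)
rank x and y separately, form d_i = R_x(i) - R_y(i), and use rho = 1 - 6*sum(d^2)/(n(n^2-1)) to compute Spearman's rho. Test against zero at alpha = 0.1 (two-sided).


Step 1: Rank x and y separately (midranks; no ties here).
rank(x): 7->4, 12->6, 6->3, 3->1, 8->5, 5->2
rank(y): 4->4, 6->6, 5->5, 1->1, 3->3, 2->2
Step 2: d_i = R_x(i) - R_y(i); compute d_i^2.
  (4-4)^2=0, (6-6)^2=0, (3-5)^2=4, (1-1)^2=0, (5-3)^2=4, (2-2)^2=0
sum(d^2) = 8.
Step 3: rho = 1 - 6*8 / (6*(6^2 - 1)) = 1 - 48/210 = 0.771429.
Step 4: Under H0, t = rho * sqrt((n-2)/(1-rho^2)) = 2.4247 ~ t(4).
Step 5: Two-sided p-value from the t-distribution with 4 df = 0.072397.
Step 6: alpha = 0.1. reject H0.

rho = 0.7714, p = 0.072397, reject H0 at alpha = 0.1.


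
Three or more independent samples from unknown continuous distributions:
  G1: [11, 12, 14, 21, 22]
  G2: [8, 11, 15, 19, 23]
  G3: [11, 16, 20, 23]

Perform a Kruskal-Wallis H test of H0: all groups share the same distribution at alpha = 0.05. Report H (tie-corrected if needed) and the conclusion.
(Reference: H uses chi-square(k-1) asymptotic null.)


Step 1: Combine all N = 14 observations and assign midranks.
sorted (value, group, rank): (8,G2,1), (11,G1,3), (11,G2,3), (11,G3,3), (12,G1,5), (14,G1,6), (15,G2,7), (16,G3,8), (19,G2,9), (20,G3,10), (21,G1,11), (22,G1,12), (23,G2,13.5), (23,G3,13.5)
Step 2: Sum ranks within each group.
R_1 = 37 (n_1 = 5)
R_2 = 33.5 (n_2 = 5)
R_3 = 34.5 (n_3 = 4)
Step 3: H = 12/(N(N+1)) * sum(R_i^2/n_i) - 3(N+1)
     = 12/(14*15) * (37^2/5 + 33.5^2/5 + 34.5^2/4) - 3*15
     = 0.057143 * 795.812 - 45
     = 0.475000.
Step 4: Ties present; correction factor C = 1 - 30/(14^3 - 14) = 0.989011. Corrected H = 0.475000 / 0.989011 = 0.480278.
Step 5: Under H0, H ~ chi^2(2); p-value = 0.786519.
Step 6: alpha = 0.05. fail to reject H0.

H = 0.4803, df = 2, p = 0.786519, fail to reject H0.


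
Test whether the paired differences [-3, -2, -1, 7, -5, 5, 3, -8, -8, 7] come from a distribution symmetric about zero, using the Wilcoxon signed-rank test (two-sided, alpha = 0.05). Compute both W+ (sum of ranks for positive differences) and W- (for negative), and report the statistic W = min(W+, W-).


Step 1: Drop any zero differences (none here) and take |d_i|.
|d| = [3, 2, 1, 7, 5, 5, 3, 8, 8, 7]
Step 2: Midrank |d_i| (ties get averaged ranks).
ranks: |3|->3.5, |2|->2, |1|->1, |7|->7.5, |5|->5.5, |5|->5.5, |3|->3.5, |8|->9.5, |8|->9.5, |7|->7.5
Step 3: Attach original signs; sum ranks with positive sign and with negative sign.
W+ = 7.5 + 5.5 + 3.5 + 7.5 = 24
W- = 3.5 + 2 + 1 + 5.5 + 9.5 + 9.5 = 31
(Check: W+ + W- = 55 should equal n(n+1)/2 = 55.)
Step 4: Test statistic W = min(W+, W-) = 24.
Step 5: Ties in |d|, so use the tie-corrected normal approximation.
        E[W] = n(n+1)/4 = 10*11/4 = 27.5.
        Tie groups: |d|=3 (t=2), |d|=5 (t=2), |d|=7 (t=2), |d|=8 (t=2); sum(t^3 - t) = 24.
        Var[W] = n(n+1)(2n+1)/24 - sum(t^3-t)/48 = 2310/24 - 24/48 = 95.75.
        z = (W - E[W]) / sqrt(Var[W]) = (24 - 27.5) / 9.7852 = -0.3577.
        Two-sided p = 2*Phi(z) = 0.720580.
Step 6: alpha = 0.05. fail to reject H0.

W+ = 24, W- = 31, W = min = 24, p = 0.720580, fail to reject H0.


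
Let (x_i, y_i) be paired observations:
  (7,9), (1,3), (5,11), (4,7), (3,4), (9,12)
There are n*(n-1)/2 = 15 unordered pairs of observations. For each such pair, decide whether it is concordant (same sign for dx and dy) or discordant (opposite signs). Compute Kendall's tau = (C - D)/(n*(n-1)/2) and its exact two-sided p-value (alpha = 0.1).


Step 1: Enumerate the 15 unordered pairs (i,j) with i<j and classify each by sign(x_j-x_i) * sign(y_j-y_i).
  (1,2):dx=-6,dy=-6->C; (1,3):dx=-2,dy=+2->D; (1,4):dx=-3,dy=-2->C; (1,5):dx=-4,dy=-5->C
  (1,6):dx=+2,dy=+3->C; (2,3):dx=+4,dy=+8->C; (2,4):dx=+3,dy=+4->C; (2,5):dx=+2,dy=+1->C
  (2,6):dx=+8,dy=+9->C; (3,4):dx=-1,dy=-4->C; (3,5):dx=-2,dy=-7->C; (3,6):dx=+4,dy=+1->C
  (4,5):dx=-1,dy=-3->C; (4,6):dx=+5,dy=+5->C; (5,6):dx=+6,dy=+8->C
Step 2: C = 14, D = 1, total pairs = 15.
Step 3: tau = (C - D)/(n(n-1)/2) = (14 - 1)/15 = 0.866667.
Step 4: Exact two-sided p-value (enumerate n! = 720 permutations of y under H0): p = 0.016667.
Step 5: alpha = 0.1. reject H0.

tau_b = 0.8667 (C=14, D=1), p = 0.016667, reject H0.
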